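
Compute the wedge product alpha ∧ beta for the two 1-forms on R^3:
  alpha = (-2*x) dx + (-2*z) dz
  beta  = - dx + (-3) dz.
alpha ∧ beta = (6*x - 2*z) dx ∧ dz

Distribute the wedge, using dx_i ∧ dx_j = -dx_j ∧ dx_i and dx_i ∧ dx_i = 0. For each pair (i, j) with i < j, the coefficient of dx_i ∧ dx_j in alpha ∧ beta is (alpha_i * beta_j - alpha_j * beta_i). Collecting: alpha ∧ beta = (6*x - 2*z) dx ∧ dz.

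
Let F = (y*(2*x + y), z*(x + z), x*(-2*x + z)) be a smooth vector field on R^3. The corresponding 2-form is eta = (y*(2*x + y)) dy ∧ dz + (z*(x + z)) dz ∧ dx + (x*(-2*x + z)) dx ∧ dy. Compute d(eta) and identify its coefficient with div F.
d(eta) = (x + 2*y) dx ∧ dy ∧ dz; div F = x + 2*y

For a 2-form in R^3 of the form above, applying d gives a 3-form with coefficient ∂P/∂x + ∂Q/∂y + ∂R/∂z:
  ∂P/∂x = 2*y
  ∂Q/∂y = 0
  ∂R/∂z = x
Sum = x + 2*y, which is exactly div F.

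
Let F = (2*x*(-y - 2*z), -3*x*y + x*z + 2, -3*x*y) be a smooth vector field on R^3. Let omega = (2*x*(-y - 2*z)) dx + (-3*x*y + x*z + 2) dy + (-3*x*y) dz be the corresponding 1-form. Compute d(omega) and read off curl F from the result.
d(omega) = (-4*x) dy ∧ dz + (-4*x + 3*y) dz ∧ dx + (2*x - 3*y + z) dx ∧ dy; curl F = (-4*x, -4*x + 3*y, 2*x - 3*y + z)

d omega = sum_{i<j} (∂f_j/∂x_i - ∂f_i/∂x_j) dx_i ∧ dx_j. Under the identification (dy ∧ dz, dz ∧ dx, dx ∧ dy) ↔ (e_x, e_y, e_z), the coefficients are exactly the components of curl F. Compute:
  ∂R/∂y - ∂Q/∂z = (-3*x) - (x) = -4*x
  ∂P/∂z - ∂R/∂x = (-4*x) - (-3*y) = -4*x + 3*y
  ∂Q/∂x - ∂P/∂y = (-3*y + z) - (-2*x) = 2*x - 3*y + z.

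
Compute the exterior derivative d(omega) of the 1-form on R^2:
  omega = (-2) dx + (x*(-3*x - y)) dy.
d(omega) = (-6*x - y) dx ∧ dy

For a 1-form omega = sum_i f_i dx_i, the exterior derivative is
  d(omega) = sum_{i < j} (∂f_j/∂x_i - ∂f_i/∂x_j) dx_i ∧ dx_j.
  coefficient of dx ∧ dy: ∂f_2/∂x - ∂f_1/∂y = ∂(x*(-3*x - y))/∂x - ∂(-2)/∂y = -6*x - y
Assembling: d(omega) = (-6*x - y) dx ∧ dy.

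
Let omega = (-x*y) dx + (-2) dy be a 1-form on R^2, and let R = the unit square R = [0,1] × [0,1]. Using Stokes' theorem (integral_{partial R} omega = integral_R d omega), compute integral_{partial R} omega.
integral_(partial R) omega = 1/2

Stokes: integral_partial_R omega = integral_R d omega with d omega = (∂Q/∂x - ∂P/∂y) dx ∧ dy.
  ∂Q/∂x = 0
  ∂P/∂y = -x
  integrand = ∂Q/∂x - ∂P/∂y = x.
Integrating over R: integral_0^1 integral_0^1 (x) dx dy = 1/2.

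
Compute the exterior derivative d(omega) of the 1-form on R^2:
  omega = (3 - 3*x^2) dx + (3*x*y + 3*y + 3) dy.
d(omega) = (3*y) dx ∧ dy

For a 1-form omega = sum_i f_i dx_i, the exterior derivative is
  d(omega) = sum_{i < j} (∂f_j/∂x_i - ∂f_i/∂x_j) dx_i ∧ dx_j.
  coefficient of dx ∧ dy: ∂f_2/∂x - ∂f_1/∂y = ∂(3*x*y + 3*y + 3)/∂x - ∂(3 - 3*x^2)/∂y = 3*y
Assembling: d(omega) = (3*y) dx ∧ dy.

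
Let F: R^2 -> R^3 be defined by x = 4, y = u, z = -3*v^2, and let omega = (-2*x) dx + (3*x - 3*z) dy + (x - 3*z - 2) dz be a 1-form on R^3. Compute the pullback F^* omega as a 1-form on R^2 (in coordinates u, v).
F^* omega = (9*v^2 + 12) du + (-54*v^3 - 12*v) dv

Using F^*(f dg) = (f ∘ F) d(g ∘ F), substitute each coordinate x_i by F_i(u, v) in f_i, and replace dx_i by d F_i = (∂F_i/∂u) du + (∂F_i/∂v) dv.
  For the x component: f_1(F) = -8; d F_1 = (0) du + (0) dv
  For the y component: f_2(F) = 9*v^2 + 12; d F_2 = (1) du + (0) dv
  For the z component: f_3(F) = 9*v^2 + 2; d F_3 = (0) du + (-6*v) dv
Combining and collecting du, dv coefficients:
  coeff of du: 9*v^2 + 12
  coeff of dv: -54*v^3 - 12*v
F^* omega = (9*v^2 + 12) du + (-54*v^3 - 12*v) dv.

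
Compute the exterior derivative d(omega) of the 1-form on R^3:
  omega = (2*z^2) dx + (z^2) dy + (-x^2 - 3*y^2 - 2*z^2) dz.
d(omega) = (-2*x - 4*z) dx ∧ dz + (-6*y - 2*z) dy ∧ dz

For a 1-form omega = sum_i f_i dx_i, the exterior derivative is
  d(omega) = sum_{i < j} (∂f_j/∂x_i - ∂f_i/∂x_j) dx_i ∧ dx_j.
  coefficient of dx ∧ dz: ∂f_3/∂x - ∂f_1/∂z = ∂(-x^2 - 3*y^2 - 2*z^2)/∂x - ∂(2*z^2)/∂z = -2*x - 4*z
  coefficient of dy ∧ dz: ∂f_3/∂y - ∂f_2/∂z = ∂(-x^2 - 3*y^2 - 2*z^2)/∂y - ∂(z^2)/∂z = -6*y - 2*z
Assembling: d(omega) = (-2*x - 4*z) dx ∧ dz + (-6*y - 2*z) dy ∧ dz.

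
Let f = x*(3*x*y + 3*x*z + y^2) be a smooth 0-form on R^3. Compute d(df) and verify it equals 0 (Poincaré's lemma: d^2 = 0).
d(df) = 0

Step 1: df = sum_i (∂f/∂x_i) dx_i = (6*x*y + 6*x*z + y^2) dx + (x*(3*x + 2*y)) dy + (3*x^2) dz.
Step 2: Apply d again. Using the 1-form formula, the coefficient of dx ∧ dy in d(df) is ∂^2 f/∂x ∂y - ∂^2 f/∂y ∂x = (6*x + 2*y) - (6*x + 2*y) = 0 (equality of mixed partials for smooth f).
Similarly for dx ∧ dz and dy ∧ dz — all coefficients vanish. So d(df) = 0.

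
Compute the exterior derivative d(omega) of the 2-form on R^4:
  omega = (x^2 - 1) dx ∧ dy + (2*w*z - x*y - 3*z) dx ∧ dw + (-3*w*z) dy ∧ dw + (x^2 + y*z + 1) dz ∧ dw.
d(omega) = (x) dx ∧ dy ∧ dw + (-2*w + 2*x + 3) dx ∧ dz ∧ dw + (3*w + z) dy ∧ dz ∧ dw

For a 2-form omega = sum_{i<j} g_{ij} dx_i ∧ dx_j, the exterior derivative is
  d(omega) = sum_{i<j} d(g_{ij}) ∧ dx_i ∧ dx_j = sum_{i<j, k} (∂g_{ij}/∂x_k) dx_k ∧ dx_i ∧ dx_j.
Expand each term, using dx_k ∧ dx_i ∧ dx_j = sgn(permutation) dx_{(a)} ∧ dx_{(b)} ∧ dx_{(c)} with (a < b < c) sorted:
  d(2*w*z - x*y - 3*z) includes (∂/∂y)(2*w*z - x*y - 3*z) dy = (-x) dy, which multiplied by dx ∧ dw gives (x) dx ∧ dy ∧ dw
  d(2*w*z - x*y - 3*z) includes (∂/∂z)(2*w*z - x*y - 3*z) dz = (2*w - 3) dz, which multiplied by dx ∧ dw gives (3 - 2*w) dx ∧ dz ∧ dw
  d(-3*w*z) includes (∂/∂z)(-3*w*z) dz = (-3*w) dz, which multiplied by dy ∧ dw gives (3*w) dy ∧ dz ∧ dw
  d(x^2 + y*z + 1) includes (∂/∂x)(x^2 + y*z + 1) dx = (2*x) dx, which multiplied by dz ∧ dw gives (2*x) dx ∧ dz ∧ dw
  d(x^2 + y*z + 1) includes (∂/∂y)(x^2 + y*z + 1) dy = (z) dy, which multiplied by dz ∧ dw gives (z) dy ∧ dz ∧ dw
Collecting like 3-forms: d(omega) = (x) dx ∧ dy ∧ dw + (-2*w + 2*x + 3) dx ∧ dz ∧ dw + (3*w + z) dy ∧ dz ∧ dw.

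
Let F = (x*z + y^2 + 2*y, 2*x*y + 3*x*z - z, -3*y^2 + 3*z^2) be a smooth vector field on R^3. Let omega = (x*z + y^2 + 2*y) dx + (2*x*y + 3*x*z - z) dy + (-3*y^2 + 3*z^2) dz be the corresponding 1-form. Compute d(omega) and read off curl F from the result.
d(omega) = (-3*x - 6*y + 1) dy ∧ dz + (x) dz ∧ dx + (3*z - 2) dx ∧ dy; curl F = (-3*x - 6*y + 1, x, 3*z - 2)

d omega = sum_{i<j} (∂f_j/∂x_i - ∂f_i/∂x_j) dx_i ∧ dx_j. Under the identification (dy ∧ dz, dz ∧ dx, dx ∧ dy) ↔ (e_x, e_y, e_z), the coefficients are exactly the components of curl F. Compute:
  ∂R/∂y - ∂Q/∂z = (-6*y) - (3*x - 1) = -3*x - 6*y + 1
  ∂P/∂z - ∂R/∂x = (x) - (0) = x
  ∂Q/∂x - ∂P/∂y = (2*y + 3*z) - (2*y + 2) = 3*z - 2.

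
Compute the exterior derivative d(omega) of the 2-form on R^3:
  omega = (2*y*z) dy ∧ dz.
d(omega) = 0

For a 2-form omega = sum_{i<j} g_{ij} dx_i ∧ dx_j, the exterior derivative is
  d(omega) = sum_{i<j} d(g_{ij}) ∧ dx_i ∧ dx_j = sum_{i<j, k} (∂g_{ij}/∂x_k) dx_k ∧ dx_i ∧ dx_j.
Expand each term, using dx_k ∧ dx_i ∧ dx_j = sgn(permutation) dx_{(a)} ∧ dx_{(b)} ∧ dx_{(c)} with (a < b < c) sorted:

Collecting like 3-forms: d(omega) = 0.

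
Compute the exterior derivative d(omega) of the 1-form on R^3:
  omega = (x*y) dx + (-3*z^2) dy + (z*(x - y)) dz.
d(omega) = (-x) dx ∧ dy + (z) dx ∧ dz + (5*z) dy ∧ dz

For a 1-form omega = sum_i f_i dx_i, the exterior derivative is
  d(omega) = sum_{i < j} (∂f_j/∂x_i - ∂f_i/∂x_j) dx_i ∧ dx_j.
  coefficient of dx ∧ dy: ∂f_2/∂x - ∂f_1/∂y = ∂(-3*z^2)/∂x - ∂(x*y)/∂y = -x
  coefficient of dx ∧ dz: ∂f_3/∂x - ∂f_1/∂z = ∂(z*(x - y))/∂x - ∂(x*y)/∂z = z
  coefficient of dy ∧ dz: ∂f_3/∂y - ∂f_2/∂z = ∂(z*(x - y))/∂y - ∂(-3*z^2)/∂z = 5*z
Assembling: d(omega) = (-x) dx ∧ dy + (z) dx ∧ dz + (5*z) dy ∧ dz.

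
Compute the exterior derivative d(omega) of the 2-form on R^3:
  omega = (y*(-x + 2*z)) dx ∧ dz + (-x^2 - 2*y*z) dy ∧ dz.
d(omega) = (-x - 2*z) dx ∧ dy ∧ dz

For a 2-form omega = sum_{i<j} g_{ij} dx_i ∧ dx_j, the exterior derivative is
  d(omega) = sum_{i<j} d(g_{ij}) ∧ dx_i ∧ dx_j = sum_{i<j, k} (∂g_{ij}/∂x_k) dx_k ∧ dx_i ∧ dx_j.
Expand each term, using dx_k ∧ dx_i ∧ dx_j = sgn(permutation) dx_{(a)} ∧ dx_{(b)} ∧ dx_{(c)} with (a < b < c) sorted:
  d(y*(-x + 2*z)) includes (∂/∂y)(y*(-x + 2*z)) dy = (-x + 2*z) dy, which multiplied by dx ∧ dz gives (x - 2*z) dx ∧ dy ∧ dz
  d(-x^2 - 2*y*z) includes (∂/∂x)(-x^2 - 2*y*z) dx = (-2*x) dx, which multiplied by dy ∧ dz gives (-2*x) dx ∧ dy ∧ dz
Collecting like 3-forms: d(omega) = (-x - 2*z) dx ∧ dy ∧ dz.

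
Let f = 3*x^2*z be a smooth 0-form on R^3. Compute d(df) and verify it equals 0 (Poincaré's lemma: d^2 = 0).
d(df) = 0

Step 1: df = sum_i (∂f/∂x_i) dx_i = (6*x*z) dx + (0) dy + (3*x^2) dz.
Step 2: Apply d again. Using the 1-form formula, the coefficient of dx ∧ dy in d(df) is ∂^2 f/∂x ∂y - ∂^2 f/∂y ∂x = (0) - (0) = 0 (equality of mixed partials for smooth f).
Similarly for dx ∧ dz and dy ∧ dz — all coefficients vanish. So d(df) = 0.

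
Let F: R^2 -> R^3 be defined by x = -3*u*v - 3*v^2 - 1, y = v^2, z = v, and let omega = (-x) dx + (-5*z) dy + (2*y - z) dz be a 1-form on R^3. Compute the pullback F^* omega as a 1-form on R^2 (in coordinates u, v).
F^* omega = (3*v*(-3*u*v - 3*v^2 - 1)) du + (-9*u^2*v - 27*u*v^2 - 3*u - 18*v^3 - 8*v^2 - 7*v) dv

Using F^*(f dg) = (f ∘ F) d(g ∘ F), substitute each coordinate x_i by F_i(u, v) in f_i, and replace dx_i by d F_i = (∂F_i/∂u) du + (∂F_i/∂v) dv.
  For the x component: f_1(F) = 3*u*v + 3*v^2 + 1; d F_1 = (-3*v) du + (-3*u - 6*v) dv
  For the y component: f_2(F) = -5*v; d F_2 = (0) du + (2*v) dv
  For the z component: f_3(F) = v*(2*v - 1); d F_3 = (0) du + (1) dv
Combining and collecting du, dv coefficients:
  coeff of du: 3*v*(-3*u*v - 3*v^2 - 1)
  coeff of dv: -9*u^2*v - 27*u*v^2 - 3*u - 18*v^3 - 8*v^2 - 7*v
F^* omega = (3*v*(-3*u*v - 3*v^2 - 1)) du + (-9*u^2*v - 27*u*v^2 - 3*u - 18*v^3 - 8*v^2 - 7*v) dv.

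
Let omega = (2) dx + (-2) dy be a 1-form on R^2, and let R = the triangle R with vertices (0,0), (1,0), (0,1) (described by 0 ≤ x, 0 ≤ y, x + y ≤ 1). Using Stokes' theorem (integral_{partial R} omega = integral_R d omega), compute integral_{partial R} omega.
integral_(partial R) omega = 0

Stokes: integral_partial_R omega = integral_R d omega with d omega = (∂Q/∂x - ∂P/∂y) dx ∧ dy.
  ∂Q/∂x = 0
  ∂P/∂y = 0
  integrand = ∂Q/∂x - ∂P/∂y = 0.
Integrating over R: integral_0^1 integral_0^{1-x} (0) dy dx = 0.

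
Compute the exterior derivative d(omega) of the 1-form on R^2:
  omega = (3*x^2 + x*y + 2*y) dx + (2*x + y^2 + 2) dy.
d(omega) = (-x) dx ∧ dy

For a 1-form omega = sum_i f_i dx_i, the exterior derivative is
  d(omega) = sum_{i < j} (∂f_j/∂x_i - ∂f_i/∂x_j) dx_i ∧ dx_j.
  coefficient of dx ∧ dy: ∂f_2/∂x - ∂f_1/∂y = ∂(2*x + y^2 + 2)/∂x - ∂(3*x^2 + x*y + 2*y)/∂y = -x
Assembling: d(omega) = (-x) dx ∧ dy.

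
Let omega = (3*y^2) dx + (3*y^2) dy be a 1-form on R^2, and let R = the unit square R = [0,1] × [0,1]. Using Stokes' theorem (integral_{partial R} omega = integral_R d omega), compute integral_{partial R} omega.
integral_(partial R) omega = -3

Stokes: integral_partial_R omega = integral_R d omega with d omega = (∂Q/∂x - ∂P/∂y) dx ∧ dy.
  ∂Q/∂x = 0
  ∂P/∂y = 6*y
  integrand = ∂Q/∂x - ∂P/∂y = -6*y.
Integrating over R: integral_0^1 integral_0^1 (-6*y) dx dy = -3.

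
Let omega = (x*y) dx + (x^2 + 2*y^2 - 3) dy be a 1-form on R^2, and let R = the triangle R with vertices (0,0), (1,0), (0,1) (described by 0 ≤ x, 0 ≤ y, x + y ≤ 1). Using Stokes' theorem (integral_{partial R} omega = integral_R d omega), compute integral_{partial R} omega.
integral_(partial R) omega = 1/6

Stokes: integral_partial_R omega = integral_R d omega with d omega = (∂Q/∂x - ∂P/∂y) dx ∧ dy.
  ∂Q/∂x = 2*x
  ∂P/∂y = x
  integrand = ∂Q/∂x - ∂P/∂y = x.
Integrating over R: integral_0^1 integral_0^{1-x} (x) dy dx = 1/6.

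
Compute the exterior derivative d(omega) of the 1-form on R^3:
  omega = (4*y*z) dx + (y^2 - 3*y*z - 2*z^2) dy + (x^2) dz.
d(omega) = (-4*z) dx ∧ dy + (2*x - 4*y) dx ∧ dz + (3*y + 4*z) dy ∧ dz

For a 1-form omega = sum_i f_i dx_i, the exterior derivative is
  d(omega) = sum_{i < j} (∂f_j/∂x_i - ∂f_i/∂x_j) dx_i ∧ dx_j.
  coefficient of dx ∧ dy: ∂f_2/∂x - ∂f_1/∂y = ∂(y^2 - 3*y*z - 2*z^2)/∂x - ∂(4*y*z)/∂y = -4*z
  coefficient of dx ∧ dz: ∂f_3/∂x - ∂f_1/∂z = ∂(x^2)/∂x - ∂(4*y*z)/∂z = 2*x - 4*y
  coefficient of dy ∧ dz: ∂f_3/∂y - ∂f_2/∂z = ∂(x^2)/∂y - ∂(y^2 - 3*y*z - 2*z^2)/∂z = 3*y + 4*z
Assembling: d(omega) = (-4*z) dx ∧ dy + (2*x - 4*y) dx ∧ dz + (3*y + 4*z) dy ∧ dz.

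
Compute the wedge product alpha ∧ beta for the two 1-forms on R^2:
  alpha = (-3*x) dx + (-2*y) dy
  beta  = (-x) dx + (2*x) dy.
alpha ∧ beta = (-2*x*(3*x + y)) dx ∧ dy

Distribute the wedge, using dx_i ∧ dx_j = -dx_j ∧ dx_i and dx_i ∧ dx_i = 0. For each pair (i, j) with i < j, the coefficient of dx_i ∧ dx_j in alpha ∧ beta is (alpha_i * beta_j - alpha_j * beta_i). Collecting: alpha ∧ beta = (-2*x*(3*x + y)) dx ∧ dy.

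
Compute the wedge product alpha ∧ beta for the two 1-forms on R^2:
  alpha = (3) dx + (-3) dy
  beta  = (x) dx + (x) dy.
alpha ∧ beta = (6*x) dx ∧ dy

Distribute the wedge, using dx_i ∧ dx_j = -dx_j ∧ dx_i and dx_i ∧ dx_i = 0. For each pair (i, j) with i < j, the coefficient of dx_i ∧ dx_j in alpha ∧ beta is (alpha_i * beta_j - alpha_j * beta_i). Collecting: alpha ∧ beta = (6*x) dx ∧ dy.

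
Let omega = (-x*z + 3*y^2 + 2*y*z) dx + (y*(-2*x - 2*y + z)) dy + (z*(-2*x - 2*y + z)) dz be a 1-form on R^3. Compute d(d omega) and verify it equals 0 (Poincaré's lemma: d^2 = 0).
d(d omega) = 0

Step 1: d omega = sum_{i<j} (∂f_j/∂x_i - ∂f_i/∂x_j) dx_i ∧ dx_j:
  coeff of dx ∧ dy: -8*y - 2*z
  coeff of dx ∧ dz: x - 2*y - 2*z
  coeff of dy ∧ dz: -y - 2*z
Step 2: Apply d again to each 2-form coefficient. The only possible 3-form in R^3 is dx ∧ dy ∧ dz, with coefficient
  ∂(coeff of dy∧dz)/∂x - ∂(coeff of dx∧dz)/∂y + ∂(coeff of dx∧dy)/∂z
  = ∂/∂x (-y - 2*z) - ∂/∂y (x - 2*y - 2*z) + ∂/∂z (-8*y - 2*z).
Each of these terms simplifies to sums of mixed partials that cancel in pairs. The result is 0 (by equality of mixed partials for smooth functions — Schwarz / Clairaut).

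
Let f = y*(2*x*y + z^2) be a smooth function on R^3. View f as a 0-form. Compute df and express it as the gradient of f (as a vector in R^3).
df = (2*y^2) dx + (4*x*y + z^2) dy + (2*y*z) dz; grad f = (2*y^2, 4*x*y + z^2, 2*y*z)

For a 0-form f, d f = (∂f/∂x) dx + (∂f/∂y) dy + (∂f/∂z) dz. The components of the vector representation are exactly the entries of grad f in Cartesian coordinates:
  ∂f/∂x = 2*y^2
  ∂f/∂y = 4*x*y + z^2
  ∂f/∂z = 2*y*z.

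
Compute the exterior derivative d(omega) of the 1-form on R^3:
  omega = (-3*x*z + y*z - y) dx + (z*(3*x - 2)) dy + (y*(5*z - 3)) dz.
d(omega) = (2*z + 1) dx ∧ dy + (3*x - y) dx ∧ dz + (-3*x + 5*z - 1) dy ∧ dz

For a 1-form omega = sum_i f_i dx_i, the exterior derivative is
  d(omega) = sum_{i < j} (∂f_j/∂x_i - ∂f_i/∂x_j) dx_i ∧ dx_j.
  coefficient of dx ∧ dy: ∂f_2/∂x - ∂f_1/∂y = ∂(z*(3*x - 2))/∂x - ∂(-3*x*z + y*z - y)/∂y = 2*z + 1
  coefficient of dx ∧ dz: ∂f_3/∂x - ∂f_1/∂z = ∂(y*(5*z - 3))/∂x - ∂(-3*x*z + y*z - y)/∂z = 3*x - y
  coefficient of dy ∧ dz: ∂f_3/∂y - ∂f_2/∂z = ∂(y*(5*z - 3))/∂y - ∂(z*(3*x - 2))/∂z = -3*x + 5*z - 1
Assembling: d(omega) = (2*z + 1) dx ∧ dy + (3*x - y) dx ∧ dz + (-3*x + 5*z - 1) dy ∧ dz.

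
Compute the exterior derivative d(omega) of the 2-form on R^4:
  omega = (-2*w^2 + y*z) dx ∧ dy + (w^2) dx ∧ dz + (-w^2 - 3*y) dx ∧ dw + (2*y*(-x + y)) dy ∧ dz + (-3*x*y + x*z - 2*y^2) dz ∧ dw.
d(omega) = (-y) dx ∧ dy ∧ dz + (3 - 4*w) dx ∧ dy ∧ dw + (2*w - 3*y + z) dx ∧ dz ∧ dw + (-3*x - 4*y) dy ∧ dz ∧ dw

For a 2-form omega = sum_{i<j} g_{ij} dx_i ∧ dx_j, the exterior derivative is
  d(omega) = sum_{i<j} d(g_{ij}) ∧ dx_i ∧ dx_j = sum_{i<j, k} (∂g_{ij}/∂x_k) dx_k ∧ dx_i ∧ dx_j.
Expand each term, using dx_k ∧ dx_i ∧ dx_j = sgn(permutation) dx_{(a)} ∧ dx_{(b)} ∧ dx_{(c)} with (a < b < c) sorted:
  d(-2*w^2 + y*z) includes (∂/∂z)(-2*w^2 + y*z) dz = (y) dz, which multiplied by dx ∧ dy gives (y) dx ∧ dy ∧ dz
  d(-2*w^2 + y*z) includes (∂/∂w)(-2*w^2 + y*z) dw = (-4*w) dw, which multiplied by dx ∧ dy gives (-4*w) dx ∧ dy ∧ dw
  d(w^2) includes (∂/∂w)(w^2) dw = (2*w) dw, which multiplied by dx ∧ dz gives (2*w) dx ∧ dz ∧ dw
  d(-w^2 - 3*y) includes (∂/∂y)(-w^2 - 3*y) dy = (-3) dy, which multiplied by dx ∧ dw gives (3) dx ∧ dy ∧ dw
  d(2*y*(-x + y)) includes (∂/∂x)(2*y*(-x + y)) dx = (-2*y) dx, which multiplied by dy ∧ dz gives (-2*y) dx ∧ dy ∧ dz
  d(-3*x*y + x*z - 2*y^2) includes (∂/∂x)(-3*x*y + x*z - 2*y^2) dx = (-3*y + z) dx, which multiplied by dz ∧ dw gives (-3*y + z) dx ∧ dz ∧ dw
  d(-3*x*y + x*z - 2*y^2) includes (∂/∂y)(-3*x*y + x*z - 2*y^2) dy = (-3*x - 4*y) dy, which multiplied by dz ∧ dw gives (-3*x - 4*y) dy ∧ dz ∧ dw
Collecting like 3-forms: d(omega) = (-y) dx ∧ dy ∧ dz + (3 - 4*w) dx ∧ dy ∧ dw + (2*w - 3*y + z) dx ∧ dz ∧ dw + (-3*x - 4*y) dy ∧ dz ∧ dw.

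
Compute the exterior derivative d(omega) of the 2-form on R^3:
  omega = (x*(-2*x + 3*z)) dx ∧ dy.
d(omega) = (3*x) dx ∧ dy ∧ dz

For a 2-form omega = sum_{i<j} g_{ij} dx_i ∧ dx_j, the exterior derivative is
  d(omega) = sum_{i<j} d(g_{ij}) ∧ dx_i ∧ dx_j = sum_{i<j, k} (∂g_{ij}/∂x_k) dx_k ∧ dx_i ∧ dx_j.
Expand each term, using dx_k ∧ dx_i ∧ dx_j = sgn(permutation) dx_{(a)} ∧ dx_{(b)} ∧ dx_{(c)} with (a < b < c) sorted:
  d(x*(-2*x + 3*z)) includes (∂/∂z)(x*(-2*x + 3*z)) dz = (3*x) dz, which multiplied by dx ∧ dy gives (3*x) dx ∧ dy ∧ dz
Collecting like 3-forms: d(omega) = (3*x) dx ∧ dy ∧ dz.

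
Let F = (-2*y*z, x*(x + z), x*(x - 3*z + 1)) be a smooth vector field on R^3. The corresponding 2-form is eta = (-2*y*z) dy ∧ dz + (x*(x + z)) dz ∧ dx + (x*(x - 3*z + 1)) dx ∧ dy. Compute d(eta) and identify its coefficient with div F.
d(eta) = (-3*x) dx ∧ dy ∧ dz; div F = -3*x

For a 2-form in R^3 of the form above, applying d gives a 3-form with coefficient ∂P/∂x + ∂Q/∂y + ∂R/∂z:
  ∂P/∂x = 0
  ∂Q/∂y = 0
  ∂R/∂z = -3*x
Sum = -3*x, which is exactly div F.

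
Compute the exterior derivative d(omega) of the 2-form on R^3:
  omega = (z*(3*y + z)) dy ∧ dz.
d(omega) = 0

For a 2-form omega = sum_{i<j} g_{ij} dx_i ∧ dx_j, the exterior derivative is
  d(omega) = sum_{i<j} d(g_{ij}) ∧ dx_i ∧ dx_j = sum_{i<j, k} (∂g_{ij}/∂x_k) dx_k ∧ dx_i ∧ dx_j.
Expand each term, using dx_k ∧ dx_i ∧ dx_j = sgn(permutation) dx_{(a)} ∧ dx_{(b)} ∧ dx_{(c)} with (a < b < c) sorted:

Collecting like 3-forms: d(omega) = 0.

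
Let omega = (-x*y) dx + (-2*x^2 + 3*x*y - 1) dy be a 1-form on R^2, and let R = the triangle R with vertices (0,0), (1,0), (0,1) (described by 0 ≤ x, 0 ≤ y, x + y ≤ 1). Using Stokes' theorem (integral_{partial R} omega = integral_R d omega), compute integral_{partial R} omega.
integral_(partial R) omega = 0

Stokes: integral_partial_R omega = integral_R d omega with d omega = (∂Q/∂x - ∂P/∂y) dx ∧ dy.
  ∂Q/∂x = -4*x + 3*y
  ∂P/∂y = -x
  integrand = ∂Q/∂x - ∂P/∂y = -3*x + 3*y.
Integrating over R: integral_0^1 integral_0^{1-x} (-3*x + 3*y) dy dx = 0.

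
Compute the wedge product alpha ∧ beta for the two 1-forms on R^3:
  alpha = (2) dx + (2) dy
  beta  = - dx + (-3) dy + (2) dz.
alpha ∧ beta = (-4) dx ∧ dy + (4) dx ∧ dz + (4) dy ∧ dz

Distribute the wedge, using dx_i ∧ dx_j = -dx_j ∧ dx_i and dx_i ∧ dx_i = 0. For each pair (i, j) with i < j, the coefficient of dx_i ∧ dx_j in alpha ∧ beta is (alpha_i * beta_j - alpha_j * beta_i). Collecting: alpha ∧ beta = (-4) dx ∧ dy + (4) dx ∧ dz + (4) dy ∧ dz.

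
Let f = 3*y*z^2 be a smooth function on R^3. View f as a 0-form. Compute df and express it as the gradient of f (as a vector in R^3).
df = (0) dx + (3*z^2) dy + (6*y*z) dz; grad f = (0, 3*z^2, 6*y*z)

For a 0-form f, d f = (∂f/∂x) dx + (∂f/∂y) dy + (∂f/∂z) dz. The components of the vector representation are exactly the entries of grad f in Cartesian coordinates:
  ∂f/∂x = 0
  ∂f/∂y = 3*z^2
  ∂f/∂z = 6*y*z.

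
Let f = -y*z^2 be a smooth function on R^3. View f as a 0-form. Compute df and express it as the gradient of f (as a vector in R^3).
df = (0) dx + (-z^2) dy + (-2*y*z) dz; grad f = (0, -z^2, -2*y*z)

For a 0-form f, d f = (∂f/∂x) dx + (∂f/∂y) dy + (∂f/∂z) dz. The components of the vector representation are exactly the entries of grad f in Cartesian coordinates:
  ∂f/∂x = 0
  ∂f/∂y = -z^2
  ∂f/∂z = -2*y*z.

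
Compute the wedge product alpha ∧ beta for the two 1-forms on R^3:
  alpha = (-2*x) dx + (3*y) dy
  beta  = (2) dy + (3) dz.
alpha ∧ beta = (-4*x) dx ∧ dy + (-6*x) dx ∧ dz + (9*y) dy ∧ dz

Distribute the wedge, using dx_i ∧ dx_j = -dx_j ∧ dx_i and dx_i ∧ dx_i = 0. For each pair (i, j) with i < j, the coefficient of dx_i ∧ dx_j in alpha ∧ beta is (alpha_i * beta_j - alpha_j * beta_i). Collecting: alpha ∧ beta = (-4*x) dx ∧ dy + (-6*x) dx ∧ dz + (9*y) dy ∧ dz.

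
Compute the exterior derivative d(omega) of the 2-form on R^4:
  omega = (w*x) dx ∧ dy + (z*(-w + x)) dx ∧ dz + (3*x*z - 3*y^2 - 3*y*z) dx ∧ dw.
d(omega) = (x + 6*y + 3*z) dx ∧ dy ∧ dw + (-3*x + 3*y - z) dx ∧ dz ∧ dw

For a 2-form omega = sum_{i<j} g_{ij} dx_i ∧ dx_j, the exterior derivative is
  d(omega) = sum_{i<j} d(g_{ij}) ∧ dx_i ∧ dx_j = sum_{i<j, k} (∂g_{ij}/∂x_k) dx_k ∧ dx_i ∧ dx_j.
Expand each term, using dx_k ∧ dx_i ∧ dx_j = sgn(permutation) dx_{(a)} ∧ dx_{(b)} ∧ dx_{(c)} with (a < b < c) sorted:
  d(w*x) includes (∂/∂w)(w*x) dw = (x) dw, which multiplied by dx ∧ dy gives (x) dx ∧ dy ∧ dw
  d(z*(-w + x)) includes (∂/∂w)(z*(-w + x)) dw = (-z) dw, which multiplied by dx ∧ dz gives (-z) dx ∧ dz ∧ dw
  d(3*x*z - 3*y^2 - 3*y*z) includes (∂/∂y)(3*x*z - 3*y^2 - 3*y*z) dy = (-6*y - 3*z) dy, which multiplied by dx ∧ dw gives (6*y + 3*z) dx ∧ dy ∧ dw
  d(3*x*z - 3*y^2 - 3*y*z) includes (∂/∂z)(3*x*z - 3*y^2 - 3*y*z) dz = (3*x - 3*y) dz, which multiplied by dx ∧ dw gives (-3*x + 3*y) dx ∧ dz ∧ dw
Collecting like 3-forms: d(omega) = (x + 6*y + 3*z) dx ∧ dy ∧ dw + (-3*x + 3*y - z) dx ∧ dz ∧ dw.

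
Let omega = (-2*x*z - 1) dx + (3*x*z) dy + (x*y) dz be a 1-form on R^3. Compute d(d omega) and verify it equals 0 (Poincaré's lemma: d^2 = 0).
d(d omega) = 0

Step 1: d omega = sum_{i<j} (∂f_j/∂x_i - ∂f_i/∂x_j) dx_i ∧ dx_j:
  coeff of dx ∧ dy: 3*z
  coeff of dx ∧ dz: 2*x + y
  coeff of dy ∧ dz: -2*x
Step 2: Apply d again to each 2-form coefficient. The only possible 3-form in R^3 is dx ∧ dy ∧ dz, with coefficient
  ∂(coeff of dy∧dz)/∂x - ∂(coeff of dx∧dz)/∂y + ∂(coeff of dx∧dy)/∂z
  = ∂/∂x (-2*x) - ∂/∂y (2*x + y) + ∂/∂z (3*z).
Each of these terms simplifies to sums of mixed partials that cancel in pairs. The result is 0 (by equality of mixed partials for smooth functions — Schwarz / Clairaut).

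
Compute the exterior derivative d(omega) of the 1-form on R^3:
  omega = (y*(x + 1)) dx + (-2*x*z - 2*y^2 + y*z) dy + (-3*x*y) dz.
d(omega) = (-x - 2*z - 1) dx ∧ dy + (-3*y) dx ∧ dz + (-x - y) dy ∧ dz

For a 1-form omega = sum_i f_i dx_i, the exterior derivative is
  d(omega) = sum_{i < j} (∂f_j/∂x_i - ∂f_i/∂x_j) dx_i ∧ dx_j.
  coefficient of dx ∧ dy: ∂f_2/∂x - ∂f_1/∂y = ∂(-2*x*z - 2*y^2 + y*z)/∂x - ∂(y*(x + 1))/∂y = -x - 2*z - 1
  coefficient of dx ∧ dz: ∂f_3/∂x - ∂f_1/∂z = ∂(-3*x*y)/∂x - ∂(y*(x + 1))/∂z = -3*y
  coefficient of dy ∧ dz: ∂f_3/∂y - ∂f_2/∂z = ∂(-3*x*y)/∂y - ∂(-2*x*z - 2*y^2 + y*z)/∂z = -x - y
Assembling: d(omega) = (-x - 2*z - 1) dx ∧ dy + (-3*y) dx ∧ dz + (-x - y) dy ∧ dz.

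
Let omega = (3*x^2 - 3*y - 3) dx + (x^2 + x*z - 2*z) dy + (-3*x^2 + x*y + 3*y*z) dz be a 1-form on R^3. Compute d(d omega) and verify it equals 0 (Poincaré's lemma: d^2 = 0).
d(d omega) = 0

Step 1: d omega = sum_{i<j} (∂f_j/∂x_i - ∂f_i/∂x_j) dx_i ∧ dx_j:
  coeff of dx ∧ dy: 2*x + z + 3
  coeff of dx ∧ dz: -6*x + y
  coeff of dy ∧ dz: 3*z + 2
Step 2: Apply d again to each 2-form coefficient. The only possible 3-form in R^3 is dx ∧ dy ∧ dz, with coefficient
  ∂(coeff of dy∧dz)/∂x - ∂(coeff of dx∧dz)/∂y + ∂(coeff of dx∧dy)/∂z
  = ∂/∂x (3*z + 2) - ∂/∂y (-6*x + y) + ∂/∂z (2*x + z + 3).
Each of these terms simplifies to sums of mixed partials that cancel in pairs. The result is 0 (by equality of mixed partials for smooth functions — Schwarz / Clairaut).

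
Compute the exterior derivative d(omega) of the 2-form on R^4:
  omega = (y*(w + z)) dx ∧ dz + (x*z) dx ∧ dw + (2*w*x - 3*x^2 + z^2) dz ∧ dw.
d(omega) = (-w - z) dx ∧ dy ∧ dz + (2*w - 7*x + y) dx ∧ dz ∧ dw

For a 2-form omega = sum_{i<j} g_{ij} dx_i ∧ dx_j, the exterior derivative is
  d(omega) = sum_{i<j} d(g_{ij}) ∧ dx_i ∧ dx_j = sum_{i<j, k} (∂g_{ij}/∂x_k) dx_k ∧ dx_i ∧ dx_j.
Expand each term, using dx_k ∧ dx_i ∧ dx_j = sgn(permutation) dx_{(a)} ∧ dx_{(b)} ∧ dx_{(c)} with (a < b < c) sorted:
  d(y*(w + z)) includes (∂/∂y)(y*(w + z)) dy = (w + z) dy, which multiplied by dx ∧ dz gives (-w - z) dx ∧ dy ∧ dz
  d(y*(w + z)) includes (∂/∂w)(y*(w + z)) dw = (y) dw, which multiplied by dx ∧ dz gives (y) dx ∧ dz ∧ dw
  d(x*z) includes (∂/∂z)(x*z) dz = (x) dz, which multiplied by dx ∧ dw gives (-x) dx ∧ dz ∧ dw
  d(2*w*x - 3*x^2 + z^2) includes (∂/∂x)(2*w*x - 3*x^2 + z^2) dx = (2*w - 6*x) dx, which multiplied by dz ∧ dw gives (2*w - 6*x) dx ∧ dz ∧ dw
Collecting like 3-forms: d(omega) = (-w - z) dx ∧ dy ∧ dz + (2*w - 7*x + y) dx ∧ dz ∧ dw.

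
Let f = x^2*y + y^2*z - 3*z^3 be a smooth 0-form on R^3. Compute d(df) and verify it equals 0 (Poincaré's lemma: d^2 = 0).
d(df) = 0

Step 1: df = sum_i (∂f/∂x_i) dx_i = (2*x*y) dx + (x^2 + 2*y*z) dy + (y^2 - 9*z^2) dz.
Step 2: Apply d again. Using the 1-form formula, the coefficient of dx ∧ dy in d(df) is ∂^2 f/∂x ∂y - ∂^2 f/∂y ∂x = (2*x) - (2*x) = 0 (equality of mixed partials for smooth f).
Similarly for dx ∧ dz and dy ∧ dz — all coefficients vanish. So d(df) = 0.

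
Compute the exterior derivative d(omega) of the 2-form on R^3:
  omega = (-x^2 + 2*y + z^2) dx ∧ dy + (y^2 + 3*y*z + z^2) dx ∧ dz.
d(omega) = (-2*y - z) dx ∧ dy ∧ dz

For a 2-form omega = sum_{i<j} g_{ij} dx_i ∧ dx_j, the exterior derivative is
  d(omega) = sum_{i<j} d(g_{ij}) ∧ dx_i ∧ dx_j = sum_{i<j, k} (∂g_{ij}/∂x_k) dx_k ∧ dx_i ∧ dx_j.
Expand each term, using dx_k ∧ dx_i ∧ dx_j = sgn(permutation) dx_{(a)} ∧ dx_{(b)} ∧ dx_{(c)} with (a < b < c) sorted:
  d(-x^2 + 2*y + z^2) includes (∂/∂z)(-x^2 + 2*y + z^2) dz = (2*z) dz, which multiplied by dx ∧ dy gives (2*z) dx ∧ dy ∧ dz
  d(y^2 + 3*y*z + z^2) includes (∂/∂y)(y^2 + 3*y*z + z^2) dy = (2*y + 3*z) dy, which multiplied by dx ∧ dz gives (-2*y - 3*z) dx ∧ dy ∧ dz
Collecting like 3-forms: d(omega) = (-2*y - z) dx ∧ dy ∧ dz.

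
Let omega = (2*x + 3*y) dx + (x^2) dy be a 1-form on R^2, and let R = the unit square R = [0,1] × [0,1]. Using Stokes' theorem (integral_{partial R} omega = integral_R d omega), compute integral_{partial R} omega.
integral_(partial R) omega = -2

Stokes: integral_partial_R omega = integral_R d omega with d omega = (∂Q/∂x - ∂P/∂y) dx ∧ dy.
  ∂Q/∂x = 2*x
  ∂P/∂y = 3
  integrand = ∂Q/∂x - ∂P/∂y = 2*x - 3.
Integrating over R: integral_0^1 integral_0^1 (2*x - 3) dx dy = -2.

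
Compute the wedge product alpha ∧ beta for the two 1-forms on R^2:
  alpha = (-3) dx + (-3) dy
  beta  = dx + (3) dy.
alpha ∧ beta = (-6) dx ∧ dy

Distribute the wedge, using dx_i ∧ dx_j = -dx_j ∧ dx_i and dx_i ∧ dx_i = 0. For each pair (i, j) with i < j, the coefficient of dx_i ∧ dx_j in alpha ∧ beta is (alpha_i * beta_j - alpha_j * beta_i). Collecting: alpha ∧ beta = (-6) dx ∧ dy.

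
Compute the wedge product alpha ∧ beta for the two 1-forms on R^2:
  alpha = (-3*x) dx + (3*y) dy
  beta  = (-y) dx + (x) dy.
alpha ∧ beta = (-3*x^2 + 3*y^2) dx ∧ dy

Distribute the wedge, using dx_i ∧ dx_j = -dx_j ∧ dx_i and dx_i ∧ dx_i = 0. For each pair (i, j) with i < j, the coefficient of dx_i ∧ dx_j in alpha ∧ beta is (alpha_i * beta_j - alpha_j * beta_i). Collecting: alpha ∧ beta = (-3*x^2 + 3*y^2) dx ∧ dy.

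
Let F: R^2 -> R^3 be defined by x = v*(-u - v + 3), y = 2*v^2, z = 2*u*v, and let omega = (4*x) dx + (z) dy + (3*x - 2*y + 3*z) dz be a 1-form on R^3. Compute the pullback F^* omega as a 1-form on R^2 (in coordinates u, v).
F^* omega = (v^2*(10*u - 10*v + 6)) du + (2*v*(5*u^2 + 3*u*v - 3*u + 4*v^2 - 18*v + 18)) dv

Using F^*(f dg) = (f ∘ F) d(g ∘ F), substitute each coordinate x_i by F_i(u, v) in f_i, and replace dx_i by d F_i = (∂F_i/∂u) du + (∂F_i/∂v) dv.
  For the x component: f_1(F) = 4*v*(-u - v + 3); d F_1 = (-v) du + (-u - 2*v + 3) dv
  For the y component: f_2(F) = 2*u*v; d F_2 = (0) du + (4*v) dv
  For the z component: f_3(F) = v*(3*u - 7*v + 9); d F_3 = (2*v) du + (2*u) dv
Combining and collecting du, dv coefficients:
  coeff of du: v^2*(10*u - 10*v + 6)
  coeff of dv: 2*v*(5*u^2 + 3*u*v - 3*u + 4*v^2 - 18*v + 18)
F^* omega = (v^2*(10*u - 10*v + 6)) du + (2*v*(5*u^2 + 3*u*v - 3*u + 4*v^2 - 18*v + 18)) dv.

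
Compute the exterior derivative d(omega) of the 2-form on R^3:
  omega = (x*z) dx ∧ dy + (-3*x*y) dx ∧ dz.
d(omega) = (4*x) dx ∧ dy ∧ dz

For a 2-form omega = sum_{i<j} g_{ij} dx_i ∧ dx_j, the exterior derivative is
  d(omega) = sum_{i<j} d(g_{ij}) ∧ dx_i ∧ dx_j = sum_{i<j, k} (∂g_{ij}/∂x_k) dx_k ∧ dx_i ∧ dx_j.
Expand each term, using dx_k ∧ dx_i ∧ dx_j = sgn(permutation) dx_{(a)} ∧ dx_{(b)} ∧ dx_{(c)} with (a < b < c) sorted:
  d(x*z) includes (∂/∂z)(x*z) dz = (x) dz, which multiplied by dx ∧ dy gives (x) dx ∧ dy ∧ dz
  d(-3*x*y) includes (∂/∂y)(-3*x*y) dy = (-3*x) dy, which multiplied by dx ∧ dz gives (3*x) dx ∧ dy ∧ dz
Collecting like 3-forms: d(omega) = (4*x) dx ∧ dy ∧ dz.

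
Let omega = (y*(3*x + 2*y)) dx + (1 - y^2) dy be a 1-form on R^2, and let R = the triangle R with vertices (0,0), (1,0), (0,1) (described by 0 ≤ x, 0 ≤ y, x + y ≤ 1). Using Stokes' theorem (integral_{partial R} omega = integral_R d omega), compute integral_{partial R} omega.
integral_(partial R) omega = -7/6

Stokes: integral_partial_R omega = integral_R d omega with d omega = (∂Q/∂x - ∂P/∂y) dx ∧ dy.
  ∂Q/∂x = 0
  ∂P/∂y = 3*x + 4*y
  integrand = ∂Q/∂x - ∂P/∂y = -3*x - 4*y.
Integrating over R: integral_0^1 integral_0^{1-x} (-3*x - 4*y) dy dx = -7/6.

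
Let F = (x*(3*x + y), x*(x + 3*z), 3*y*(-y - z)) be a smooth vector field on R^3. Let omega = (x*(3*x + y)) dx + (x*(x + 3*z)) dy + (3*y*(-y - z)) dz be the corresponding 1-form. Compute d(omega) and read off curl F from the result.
d(omega) = (-3*x - 6*y - 3*z) dy ∧ dz + (0) dz ∧ dx + (x + 3*z) dx ∧ dy; curl F = (-3*x - 6*y - 3*z, 0, x + 3*z)

d omega = sum_{i<j} (∂f_j/∂x_i - ∂f_i/∂x_j) dx_i ∧ dx_j. Under the identification (dy ∧ dz, dz ∧ dx, dx ∧ dy) ↔ (e_x, e_y, e_z), the coefficients are exactly the components of curl F. Compute:
  ∂R/∂y - ∂Q/∂z = (-6*y - 3*z) - (3*x) = -3*x - 6*y - 3*z
  ∂P/∂z - ∂R/∂x = (0) - (0) = 0
  ∂Q/∂x - ∂P/∂y = (2*x + 3*z) - (x) = x + 3*z.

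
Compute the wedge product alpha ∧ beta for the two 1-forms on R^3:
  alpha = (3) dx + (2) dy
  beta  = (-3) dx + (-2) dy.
alpha ∧ beta = 0

Distribute the wedge, using dx_i ∧ dx_j = -dx_j ∧ dx_i and dx_i ∧ dx_i = 0. For each pair (i, j) with i < j, the coefficient of dx_i ∧ dx_j in alpha ∧ beta is (alpha_i * beta_j - alpha_j * beta_i). Collecting: alpha ∧ beta = 0.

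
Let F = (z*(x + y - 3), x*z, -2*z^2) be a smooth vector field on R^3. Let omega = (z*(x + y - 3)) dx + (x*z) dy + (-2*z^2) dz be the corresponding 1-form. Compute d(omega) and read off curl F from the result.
d(omega) = (-x) dy ∧ dz + (x + y - 3) dz ∧ dx + (0) dx ∧ dy; curl F = (-x, x + y - 3, 0)

d omega = sum_{i<j} (∂f_j/∂x_i - ∂f_i/∂x_j) dx_i ∧ dx_j. Under the identification (dy ∧ dz, dz ∧ dx, dx ∧ dy) ↔ (e_x, e_y, e_z), the coefficients are exactly the components of curl F. Compute:
  ∂R/∂y - ∂Q/∂z = (0) - (x) = -x
  ∂P/∂z - ∂R/∂x = (x + y - 3) - (0) = x + y - 3
  ∂Q/∂x - ∂P/∂y = (z) - (z) = 0.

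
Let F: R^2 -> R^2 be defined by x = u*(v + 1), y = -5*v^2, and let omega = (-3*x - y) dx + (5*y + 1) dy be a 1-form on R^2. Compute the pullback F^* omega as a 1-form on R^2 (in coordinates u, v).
F^* omega = (-3*u*v^2 - 6*u*v - 3*u + 5*v^3 + 5*v^2) du + (-3*u^2*v - 3*u^2 + 5*u*v^2 + 250*v^3 - 10*v) dv

Using F^*(f dg) = (f ∘ F) d(g ∘ F), substitute each coordinate x_i by F_i(u, v) in f_i, and replace dx_i by d F_i = (∂F_i/∂u) du + (∂F_i/∂v) dv.
  For the x component: f_1(F) = -3*u*v - 3*u + 5*v^2; d F_1 = (v + 1) du + (u) dv
  For the y component: f_2(F) = 1 - 25*v^2; d F_2 = (0) du + (-10*v) dv
Combining and collecting du, dv coefficients:
  coeff of du: -3*u*v^2 - 6*u*v - 3*u + 5*v^3 + 5*v^2
  coeff of dv: -3*u^2*v - 3*u^2 + 5*u*v^2 + 250*v^3 - 10*v
F^* omega = (-3*u*v^2 - 6*u*v - 3*u + 5*v^3 + 5*v^2) du + (-3*u^2*v - 3*u^2 + 5*u*v^2 + 250*v^3 - 10*v) dv.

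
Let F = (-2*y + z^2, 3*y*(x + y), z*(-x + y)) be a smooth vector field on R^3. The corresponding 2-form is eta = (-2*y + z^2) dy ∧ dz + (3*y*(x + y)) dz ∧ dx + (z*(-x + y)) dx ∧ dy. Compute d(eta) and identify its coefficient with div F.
d(eta) = (2*x + 7*y) dx ∧ dy ∧ dz; div F = 2*x + 7*y

For a 2-form in R^3 of the form above, applying d gives a 3-form with coefficient ∂P/∂x + ∂Q/∂y + ∂R/∂z:
  ∂P/∂x = 0
  ∂Q/∂y = 3*x + 6*y
  ∂R/∂z = -x + y
Sum = 2*x + 7*y, which is exactly div F.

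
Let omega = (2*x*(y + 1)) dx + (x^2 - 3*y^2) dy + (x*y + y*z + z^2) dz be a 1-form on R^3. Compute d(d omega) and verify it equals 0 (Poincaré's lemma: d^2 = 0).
d(d omega) = 0

Step 1: d omega = sum_{i<j} (∂f_j/∂x_i - ∂f_i/∂x_j) dx_i ∧ dx_j:
  coeff of dx ∧ dy: 0
  coeff of dx ∧ dz: y
  coeff of dy ∧ dz: x + z
Step 2: Apply d again to each 2-form coefficient. The only possible 3-form in R^3 is dx ∧ dy ∧ dz, with coefficient
  ∂(coeff of dy∧dz)/∂x - ∂(coeff of dx∧dz)/∂y + ∂(coeff of dx∧dy)/∂z
  = ∂/∂x (x + z) - ∂/∂y (y) + ∂/∂z (0).
Each of these terms simplifies to sums of mixed partials that cancel in pairs. The result is 0 (by equality of mixed partials for smooth functions — Schwarz / Clairaut).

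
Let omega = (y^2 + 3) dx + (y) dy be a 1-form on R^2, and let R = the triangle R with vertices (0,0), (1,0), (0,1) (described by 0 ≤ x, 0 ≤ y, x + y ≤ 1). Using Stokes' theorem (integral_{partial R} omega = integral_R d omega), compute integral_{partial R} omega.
integral_(partial R) omega = -1/3

Stokes: integral_partial_R omega = integral_R d omega with d omega = (∂Q/∂x - ∂P/∂y) dx ∧ dy.
  ∂Q/∂x = 0
  ∂P/∂y = 2*y
  integrand = ∂Q/∂x - ∂P/∂y = -2*y.
Integrating over R: integral_0^1 integral_0^{1-x} (-2*y) dy dx = -1/3.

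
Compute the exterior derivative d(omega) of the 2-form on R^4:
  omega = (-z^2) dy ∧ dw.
d(omega) = (2*z) dy ∧ dz ∧ dw

For a 2-form omega = sum_{i<j} g_{ij} dx_i ∧ dx_j, the exterior derivative is
  d(omega) = sum_{i<j} d(g_{ij}) ∧ dx_i ∧ dx_j = sum_{i<j, k} (∂g_{ij}/∂x_k) dx_k ∧ dx_i ∧ dx_j.
Expand each term, using dx_k ∧ dx_i ∧ dx_j = sgn(permutation) dx_{(a)} ∧ dx_{(b)} ∧ dx_{(c)} with (a < b < c) sorted:
  d(-z^2) includes (∂/∂z)(-z^2) dz = (-2*z) dz, which multiplied by dy ∧ dw gives (2*z) dy ∧ dz ∧ dw
Collecting like 3-forms: d(omega) = (2*z) dy ∧ dz ∧ dw.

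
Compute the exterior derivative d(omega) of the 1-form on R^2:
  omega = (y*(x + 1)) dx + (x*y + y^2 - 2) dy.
d(omega) = (-x + y - 1) dx ∧ dy

For a 1-form omega = sum_i f_i dx_i, the exterior derivative is
  d(omega) = sum_{i < j} (∂f_j/∂x_i - ∂f_i/∂x_j) dx_i ∧ dx_j.
  coefficient of dx ∧ dy: ∂f_2/∂x - ∂f_1/∂y = ∂(x*y + y^2 - 2)/∂x - ∂(y*(x + 1))/∂y = -x + y - 1
Assembling: d(omega) = (-x + y - 1) dx ∧ dy.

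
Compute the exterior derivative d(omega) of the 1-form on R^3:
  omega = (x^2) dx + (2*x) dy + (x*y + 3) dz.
d(omega) = (2) dx ∧ dy + (y) dx ∧ dz + (x) dy ∧ dz

For a 1-form omega = sum_i f_i dx_i, the exterior derivative is
  d(omega) = sum_{i < j} (∂f_j/∂x_i - ∂f_i/∂x_j) dx_i ∧ dx_j.
  coefficient of dx ∧ dy: ∂f_2/∂x - ∂f_1/∂y = ∂(2*x)/∂x - ∂(x^2)/∂y = 2
  coefficient of dx ∧ dz: ∂f_3/∂x - ∂f_1/∂z = ∂(x*y + 3)/∂x - ∂(x^2)/∂z = y
  coefficient of dy ∧ dz: ∂f_3/∂y - ∂f_2/∂z = ∂(x*y + 3)/∂y - ∂(2*x)/∂z = x
Assembling: d(omega) = (2) dx ∧ dy + (y) dx ∧ dz + (x) dy ∧ dz.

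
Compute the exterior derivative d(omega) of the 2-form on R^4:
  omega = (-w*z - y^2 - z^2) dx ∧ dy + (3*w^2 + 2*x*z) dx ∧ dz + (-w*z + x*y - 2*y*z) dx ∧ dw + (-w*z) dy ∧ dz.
d(omega) = (-w - 2*z) dx ∧ dy ∧ dz + (-x + z) dx ∧ dy ∧ dw + (7*w + 2*y) dx ∧ dz ∧ dw + (-z) dy ∧ dz ∧ dw

For a 2-form omega = sum_{i<j} g_{ij} dx_i ∧ dx_j, the exterior derivative is
  d(omega) = sum_{i<j} d(g_{ij}) ∧ dx_i ∧ dx_j = sum_{i<j, k} (∂g_{ij}/∂x_k) dx_k ∧ dx_i ∧ dx_j.
Expand each term, using dx_k ∧ dx_i ∧ dx_j = sgn(permutation) dx_{(a)} ∧ dx_{(b)} ∧ dx_{(c)} with (a < b < c) sorted:
  d(-w*z - y^2 - z^2) includes (∂/∂z)(-w*z - y^2 - z^2) dz = (-w - 2*z) dz, which multiplied by dx ∧ dy gives (-w - 2*z) dx ∧ dy ∧ dz
  d(-w*z - y^2 - z^2) includes (∂/∂w)(-w*z - y^2 - z^2) dw = (-z) dw, which multiplied by dx ∧ dy gives (-z) dx ∧ dy ∧ dw
  d(3*w^2 + 2*x*z) includes (∂/∂w)(3*w^2 + 2*x*z) dw = (6*w) dw, which multiplied by dx ∧ dz gives (6*w) dx ∧ dz ∧ dw
  d(-w*z + x*y - 2*y*z) includes (∂/∂y)(-w*z + x*y - 2*y*z) dy = (x - 2*z) dy, which multiplied by dx ∧ dw gives (-x + 2*z) dx ∧ dy ∧ dw
  d(-w*z + x*y - 2*y*z) includes (∂/∂z)(-w*z + x*y - 2*y*z) dz = (-w - 2*y) dz, which multiplied by dx ∧ dw gives (w + 2*y) dx ∧ dz ∧ dw
  d(-w*z) includes (∂/∂w)(-w*z) dw = (-z) dw, which multiplied by dy ∧ dz gives (-z) dy ∧ dz ∧ dw
Collecting like 3-forms: d(omega) = (-w - 2*z) dx ∧ dy ∧ dz + (-x + z) dx ∧ dy ∧ dw + (7*w + 2*y) dx ∧ dz ∧ dw + (-z) dy ∧ dz ∧ dw.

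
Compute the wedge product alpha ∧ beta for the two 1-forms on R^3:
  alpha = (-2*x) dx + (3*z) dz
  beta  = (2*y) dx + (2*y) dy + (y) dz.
alpha ∧ beta = (-4*x*y) dx ∧ dy + (-2*y*(x + 3*z)) dx ∧ dz + (-6*y*z) dy ∧ dz

Distribute the wedge, using dx_i ∧ dx_j = -dx_j ∧ dx_i and dx_i ∧ dx_i = 0. For each pair (i, j) with i < j, the coefficient of dx_i ∧ dx_j in alpha ∧ beta is (alpha_i * beta_j - alpha_j * beta_i). Collecting: alpha ∧ beta = (-4*x*y) dx ∧ dy + (-2*y*(x + 3*z)) dx ∧ dz + (-6*y*z) dy ∧ dz.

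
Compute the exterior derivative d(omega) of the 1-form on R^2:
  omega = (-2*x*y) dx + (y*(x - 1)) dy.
d(omega) = (2*x + y) dx ∧ dy

For a 1-form omega = sum_i f_i dx_i, the exterior derivative is
  d(omega) = sum_{i < j} (∂f_j/∂x_i - ∂f_i/∂x_j) dx_i ∧ dx_j.
  coefficient of dx ∧ dy: ∂f_2/∂x - ∂f_1/∂y = ∂(y*(x - 1))/∂x - ∂(-2*x*y)/∂y = 2*x + y
Assembling: d(omega) = (2*x + y) dx ∧ dy.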